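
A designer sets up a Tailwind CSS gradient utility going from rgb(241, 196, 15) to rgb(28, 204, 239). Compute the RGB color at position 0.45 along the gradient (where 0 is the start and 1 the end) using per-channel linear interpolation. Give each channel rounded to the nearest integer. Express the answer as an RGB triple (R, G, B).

(145, 200, 116)

R = 241 + 0.45 × (28 − 241) = 241 + 0.45 × -213 = 145.15 → 145
G = 196 + 0.45 × (204 − 196) = 196 + 0.45 × 8 = 199.6 → 200
B = 15 + 0.45 × (239 − 15) = 15 + 0.45 × 224 = 115.8 → 116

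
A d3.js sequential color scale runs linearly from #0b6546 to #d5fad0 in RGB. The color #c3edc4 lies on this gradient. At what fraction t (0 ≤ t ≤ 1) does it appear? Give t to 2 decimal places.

0.91

Invert the lerp on the R channel (largest span, 202): t = (195 − 11) / (213 − 11) = 184/202 = 0.91089.
Check on G: (237 − 101)/(250 − 101) = 0.9128 ✓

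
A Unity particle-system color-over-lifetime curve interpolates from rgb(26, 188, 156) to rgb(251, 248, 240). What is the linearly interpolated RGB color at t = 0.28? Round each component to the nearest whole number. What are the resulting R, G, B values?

R = 26 + 0.28 × (251 − 26) = 26 + 0.28 × 225 = 89 → 89
G = 188 + 0.28 × (248 − 188) = 188 + 0.28 × 60 = 204.8 → 205
B = 156 + 0.28 × (240 − 156) = 156 + 0.28 × 84 = 179.52 → 180

(89, 205, 180)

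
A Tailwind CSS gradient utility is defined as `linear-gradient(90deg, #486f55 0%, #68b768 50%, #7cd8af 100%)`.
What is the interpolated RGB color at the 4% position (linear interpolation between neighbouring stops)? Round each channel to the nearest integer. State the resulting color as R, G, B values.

(75, 117, 87)

4% lies between the 0% and 50% stops, so the local fraction is t = (4 − 0)/(50 − 0) = 4/50 ≈ 0.08.
#486f55 → (72, 111, 85); #68b768 → (104, 183, 104).
R = 72 + 0.08 × (104 − 72) = 74.56 → 75
G = 111 + 0.08 × (183 − 111) = 116.76 → 117
B = 85 + 0.08 × (104 − 85) = 86.52 → 87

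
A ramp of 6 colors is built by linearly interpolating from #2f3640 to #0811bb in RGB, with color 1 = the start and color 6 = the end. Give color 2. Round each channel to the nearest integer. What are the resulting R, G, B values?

With 6 swatches and endpoints inclusive, swatch 2 sits at t = (2 − 1)/(6 − 1) = 1/5 ≈ 0.2.
#2f3640 → (47, 54, 64); #0811bb → (8, 17, 187).
R = 47 + 0.2 × (8 − 47) = 39.2 → 39
G = 54 + 0.2 × (17 − 54) = 46.6 → 47
B = 64 + 0.2 × (187 − 64) = 88.6 → 89

(39, 47, 89)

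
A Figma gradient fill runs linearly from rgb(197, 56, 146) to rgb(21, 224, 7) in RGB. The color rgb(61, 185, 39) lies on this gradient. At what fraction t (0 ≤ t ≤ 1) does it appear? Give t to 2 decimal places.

0.77

Invert the lerp on the R channel (largest span, 176): t = (61 − 197) / (21 − 197) = -136/-176 = 0.77273.
Check on G: (185 − 56)/(224 − 56) = 0.7679 ✓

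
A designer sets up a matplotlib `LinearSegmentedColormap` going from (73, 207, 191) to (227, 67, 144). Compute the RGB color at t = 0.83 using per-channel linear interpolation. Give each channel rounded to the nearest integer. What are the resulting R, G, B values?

R = 73 + 0.83 × (227 − 73) = 73 + 0.83 × 154 = 200.82 → 201
G = 207 + 0.83 × (67 − 207) = 207 + 0.83 × -140 = 90.8 → 91
B = 191 + 0.83 × (144 − 191) = 191 + 0.83 × -47 = 151.99 → 152
So the blended color is (201, 91, 152), about #c95b98.

(201, 91, 152)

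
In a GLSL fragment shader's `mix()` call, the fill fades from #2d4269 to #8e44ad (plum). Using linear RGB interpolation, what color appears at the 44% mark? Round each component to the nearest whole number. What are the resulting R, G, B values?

(88, 67, 135)

#2d4269 → (45, 66, 105); #8e44ad → (142, 68, 173).
44% corresponds to t = 0.44.
R = 45 + 0.44 × (142 − 45) = 45 + 0.44 × 97 = 87.68 → 88
G = 66 + 0.44 × (68 − 66) = 66 + 0.44 × 2 = 66.88 → 67
B = 105 + 0.44 × (173 − 105) = 105 + 0.44 × 68 = 134.92 → 135
So the blended color is (88, 67, 135), about #584387.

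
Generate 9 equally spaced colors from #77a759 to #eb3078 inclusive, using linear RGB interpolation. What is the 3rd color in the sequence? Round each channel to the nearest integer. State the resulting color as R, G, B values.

With 9 swatches and endpoints inclusive, swatch 3 sits at t = (3 − 1)/(9 − 1) = 2/8 ≈ 0.25.
#77a759 → (119, 167, 89); #eb3078 → (235, 48, 120).
R = 119 + 0.25 × (235 − 119) = 148 → 148
G = 167 + 0.25 × (48 − 167) = 137.25 → 137
B = 89 + 0.25 × (120 − 89) = 96.75 → 97

(148, 137, 97)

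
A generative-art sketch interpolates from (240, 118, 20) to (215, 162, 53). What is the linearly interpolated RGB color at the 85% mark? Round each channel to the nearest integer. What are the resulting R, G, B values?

(219, 155, 48)

85% corresponds to t = 0.85.
R = 240 + 0.85 × (215 − 240) = 240 + 0.85 × -25 = 218.75 → 219
G = 118 + 0.85 × (162 − 118) = 118 + 0.85 × 44 = 155.4 → 155
B = 20 + 0.85 × (53 − 20) = 20 + 0.85 × 33 = 48.05 → 48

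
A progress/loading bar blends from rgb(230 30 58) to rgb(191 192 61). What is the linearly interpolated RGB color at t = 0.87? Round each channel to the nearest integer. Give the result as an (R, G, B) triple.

R = 230 + 0.87 × (191 − 230) = 230 + 0.87 × -39 = 196.07 → 196
G = 30 + 0.87 × (192 − 30) = 30 + 0.87 × 162 = 170.94 → 171
B = 58 + 0.87 × (61 − 58) = 58 + 0.87 × 3 = 60.61 → 61

(196, 171, 61)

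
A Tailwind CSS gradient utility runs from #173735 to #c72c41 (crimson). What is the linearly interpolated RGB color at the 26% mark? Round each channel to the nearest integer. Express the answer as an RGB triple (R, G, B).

(69, 52, 56)

#173735 → (23, 55, 53); #c72c41 → (199, 44, 65).
26% corresponds to t = 0.26.
R = 23 + 0.26 × (199 − 23) = 23 + 0.26 × 176 = 68.76 → 69
G = 55 + 0.26 × (44 − 55) = 55 + 0.26 × -11 = 52.14 → 52
B = 53 + 0.26 × (65 − 53) = 53 + 0.26 × 12 = 56.12 → 56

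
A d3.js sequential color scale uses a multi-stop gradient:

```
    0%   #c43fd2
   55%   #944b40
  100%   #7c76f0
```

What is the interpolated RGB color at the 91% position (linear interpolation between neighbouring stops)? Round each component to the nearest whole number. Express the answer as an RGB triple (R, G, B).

91% lies between the 55% and 100% stops, so the local fraction is t = (91 − 55)/(100 − 55) = 36/45 ≈ 0.8.
#944b40 → (148, 75, 64); #7c76f0 → (124, 118, 240).
R = 148 + 0.8 × (124 − 148) = 128.8 → 129
G = 75 + 0.8 × (118 − 75) = 109.4 → 109
B = 64 + 0.8 × (240 − 64) = 204.8 → 205

(129, 109, 205)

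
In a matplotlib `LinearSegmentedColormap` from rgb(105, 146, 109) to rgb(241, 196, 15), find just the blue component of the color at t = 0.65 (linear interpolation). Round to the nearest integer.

48

B = 109 + 0.65 × (15 − 109) = 47.9 → 48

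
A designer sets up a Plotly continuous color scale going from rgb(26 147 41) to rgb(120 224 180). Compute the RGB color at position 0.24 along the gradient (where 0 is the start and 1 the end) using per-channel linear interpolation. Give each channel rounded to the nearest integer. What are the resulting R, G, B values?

R = 26 + 0.24 × (120 − 26) = 26 + 0.24 × 94 = 48.56 → 49
G = 147 + 0.24 × (224 − 147) = 147 + 0.24 × 77 = 165.48 → 165
B = 41 + 0.24 × (180 − 41) = 41 + 0.24 × 139 = 74.36 → 74
So the blended color is (49, 165, 74), about #31a54a.

(49, 165, 74)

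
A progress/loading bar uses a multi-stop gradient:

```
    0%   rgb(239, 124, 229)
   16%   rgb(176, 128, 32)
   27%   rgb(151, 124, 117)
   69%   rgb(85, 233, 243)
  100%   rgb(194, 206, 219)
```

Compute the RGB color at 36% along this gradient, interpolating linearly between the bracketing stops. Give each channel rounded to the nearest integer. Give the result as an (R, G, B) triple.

36% lies between the 27% and 69% stops, so the local fraction is t = (36 − 27)/(69 − 27) = 9/42 ≈ 0.2143.
R = 151 + 0.2143 × (85 − 151) = 136.856 → 137
G = 124 + 0.2143 × (233 − 124) = 147.359 → 147
B = 117 + 0.2143 × (243 − 117) = 144.002 → 144

(137, 147, 144)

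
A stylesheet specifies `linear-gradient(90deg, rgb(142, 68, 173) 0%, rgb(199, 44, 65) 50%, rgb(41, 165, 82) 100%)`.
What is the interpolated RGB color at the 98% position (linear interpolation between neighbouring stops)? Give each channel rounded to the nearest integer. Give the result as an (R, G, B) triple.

98% lies between the 50% and 100% stops, so the local fraction is t = (98 − 50)/(100 − 50) = 48/50 ≈ 0.96.
R = 199 + 0.96 × (41 − 199) = 47.32 → 47
G = 44 + 0.96 × (165 − 44) = 160.16 → 160
B = 65 + 0.96 × (82 − 65) = 81.32 → 81

(47, 160, 81)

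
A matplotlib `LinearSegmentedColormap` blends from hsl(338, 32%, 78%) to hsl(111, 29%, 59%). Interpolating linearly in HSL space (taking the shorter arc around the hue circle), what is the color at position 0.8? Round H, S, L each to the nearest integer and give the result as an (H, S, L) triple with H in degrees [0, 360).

Hue: 111 − 338 = -227°, but |-227| > 180 so the shorter arc goes the other way: Δh = -227 + 360 = 133°.
H = 338 + 0.8 × (133) = 444.4 → 444 → 444 mod 360 = 84°
S = 32 + 0.8 × (29 − 32) = 29.6 → 30%
L = 78 + 0.8 × (59 − 78) = 62.8 → 63%

(84, 30, 63)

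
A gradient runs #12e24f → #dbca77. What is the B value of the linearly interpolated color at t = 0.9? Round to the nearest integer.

B₁ = 79 (from #12e24f), B₂ = 119 (from #dbca77).
B = 79 + 0.9 × (119 − 79) = 115 → 115

115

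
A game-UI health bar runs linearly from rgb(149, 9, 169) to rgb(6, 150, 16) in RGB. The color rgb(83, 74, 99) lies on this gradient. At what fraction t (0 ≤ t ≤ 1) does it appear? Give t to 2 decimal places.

Invert the lerp on the B channel (largest span, 153): t = (99 − 169) / (16 − 169) = -70/-153 = 0.45752.
Check on R: (83 − 149)/(6 − 149) = 0.4615 ✓

0.46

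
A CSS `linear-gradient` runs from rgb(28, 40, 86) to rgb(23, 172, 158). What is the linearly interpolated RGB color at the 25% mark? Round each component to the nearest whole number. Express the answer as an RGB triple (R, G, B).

25% corresponds to t = 0.25.
R = 28 + 0.25 × (23 − 28) = 28 + 0.25 × -5 = 26.75 → 27
G = 40 + 0.25 × (172 − 40) = 40 + 0.25 × 132 = 73 → 73
B = 86 + 0.25 × (158 − 86) = 86 + 0.25 × 72 = 104 → 104

(27, 73, 104)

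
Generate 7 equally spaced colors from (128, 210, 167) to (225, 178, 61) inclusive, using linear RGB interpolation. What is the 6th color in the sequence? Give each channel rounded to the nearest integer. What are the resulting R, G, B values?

With 7 swatches and endpoints inclusive, swatch 6 sits at t = (6 − 1)/(7 − 1) = 5/6 ≈ 0.8333.
R = 128 + 0.8333 × (225 − 128) = 208.83 → 209
G = 210 + 0.8333 × (178 − 210) = 183.334 → 183
B = 167 + 0.8333 × (61 − 167) = 78.67 → 79

(209, 183, 79)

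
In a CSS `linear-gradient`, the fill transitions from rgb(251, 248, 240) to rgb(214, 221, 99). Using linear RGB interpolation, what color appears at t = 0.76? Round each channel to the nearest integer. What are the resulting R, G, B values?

(223, 227, 133)

R = 251 + 0.76 × (214 − 251) = 251 + 0.76 × -37 = 222.88 → 223
G = 248 + 0.76 × (221 − 248) = 248 + 0.76 × -27 = 227.48 → 227
B = 240 + 0.76 × (99 − 240) = 240 + 0.76 × -141 = 132.84 → 133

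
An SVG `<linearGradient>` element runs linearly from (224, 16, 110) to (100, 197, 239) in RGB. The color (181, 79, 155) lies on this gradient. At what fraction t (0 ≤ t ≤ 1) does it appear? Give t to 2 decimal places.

Invert the lerp on the G channel (largest span, 181): t = (79 − 16) / (197 − 16) = 63/181 = 0.34807.
Check on R: (181 − 224)/(100 − 224) = 0.3468 ✓

0.35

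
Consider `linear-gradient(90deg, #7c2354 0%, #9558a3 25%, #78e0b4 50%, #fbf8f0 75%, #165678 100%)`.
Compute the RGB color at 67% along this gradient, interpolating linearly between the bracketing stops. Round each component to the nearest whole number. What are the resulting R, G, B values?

(209, 240, 221)

67% lies between the 50% and 75% stops, so the local fraction is t = (67 − 50)/(75 − 50) = 17/25 ≈ 0.68.
#78e0b4 → (120, 224, 180); #fbf8f0 → (251, 248, 240).
R = 120 + 0.68 × (251 − 120) = 209.08 → 209
G = 224 + 0.68 × (248 − 224) = 240.32 → 240
B = 180 + 0.68 × (240 − 180) = 220.8 → 221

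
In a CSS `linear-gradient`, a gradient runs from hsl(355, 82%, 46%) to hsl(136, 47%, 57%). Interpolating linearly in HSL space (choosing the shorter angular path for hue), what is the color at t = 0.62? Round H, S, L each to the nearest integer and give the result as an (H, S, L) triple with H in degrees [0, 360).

(82, 60, 53)

Hue: 136 − 355 = -219°, but |-219| > 180 so the shorter arc goes the other way: Δh = -219 + 360 = 141°.
H = 355 + 0.62 × (141) = 442.42 → 442 → 442 mod 360 = 82°
S = 82 + 0.62 × (47 − 82) = 60.3 → 60%
L = 46 + 0.62 × (57 − 46) = 52.82 → 53%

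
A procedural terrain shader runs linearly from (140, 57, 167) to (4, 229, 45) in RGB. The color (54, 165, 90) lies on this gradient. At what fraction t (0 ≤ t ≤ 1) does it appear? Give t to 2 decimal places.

0.63

Invert the lerp on the G channel (largest span, 172): t = (165 − 57) / (229 − 57) = 108/172 = 0.62791.
Check on R: (54 − 140)/(4 − 140) = 0.6324 ✓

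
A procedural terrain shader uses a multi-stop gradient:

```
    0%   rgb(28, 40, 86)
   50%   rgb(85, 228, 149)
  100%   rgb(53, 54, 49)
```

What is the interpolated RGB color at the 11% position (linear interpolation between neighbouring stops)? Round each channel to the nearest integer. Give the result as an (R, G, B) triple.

(41, 81, 100)

11% lies between the 0% and 50% stops, so the local fraction is t = (11 − 0)/(50 − 0) = 11/50 ≈ 0.22.
R = 28 + 0.22 × (85 − 28) = 40.54 → 41
G = 40 + 0.22 × (228 − 40) = 81.36 → 81
B = 86 + 0.22 × (149 − 86) = 99.86 → 100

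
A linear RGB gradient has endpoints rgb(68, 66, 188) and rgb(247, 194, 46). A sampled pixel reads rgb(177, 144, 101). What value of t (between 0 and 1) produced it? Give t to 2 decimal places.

Invert the lerp on the R channel (largest span, 179): t = (177 − 68) / (247 − 68) = 109/179 = 0.60894.
Check on G: (144 − 66)/(194 − 66) = 0.6094 ✓

0.61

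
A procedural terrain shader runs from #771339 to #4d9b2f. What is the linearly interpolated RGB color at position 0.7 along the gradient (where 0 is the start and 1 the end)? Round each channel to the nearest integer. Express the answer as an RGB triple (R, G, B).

(90, 114, 50)

#771339 → (119, 19, 57); #4d9b2f → (77, 155, 47).
R = 119 + 0.7 × (77 − 119) = 119 + 0.7 × -42 = 89.6 → 90
G = 19 + 0.7 × (155 − 19) = 19 + 0.7 × 136 = 114.2 → 114
B = 57 + 0.7 × (47 − 57) = 57 + 0.7 × -10 = 50 → 50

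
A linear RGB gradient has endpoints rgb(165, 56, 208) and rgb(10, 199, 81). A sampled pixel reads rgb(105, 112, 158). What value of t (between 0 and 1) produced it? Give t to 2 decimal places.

0.39

Invert the lerp on the R channel (largest span, 155): t = (105 − 165) / (10 − 165) = -60/-155 = 0.3871.
Check on G: (112 − 56)/(199 − 56) = 0.3916 ✓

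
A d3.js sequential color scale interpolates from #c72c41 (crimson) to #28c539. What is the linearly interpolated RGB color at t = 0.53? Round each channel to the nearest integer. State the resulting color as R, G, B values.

#c72c41 → (199, 44, 65); #28c539 → (40, 197, 57).
R = 199 + 0.53 × (40 − 199) = 199 + 0.53 × -159 = 114.73 → 115
G = 44 + 0.53 × (197 − 44) = 44 + 0.53 × 153 = 125.09 → 125
B = 65 + 0.53 × (57 − 65) = 65 + 0.53 × -8 = 60.76 → 61
So the blended color is (115, 125, 61), about #737d3d.

(115, 125, 61)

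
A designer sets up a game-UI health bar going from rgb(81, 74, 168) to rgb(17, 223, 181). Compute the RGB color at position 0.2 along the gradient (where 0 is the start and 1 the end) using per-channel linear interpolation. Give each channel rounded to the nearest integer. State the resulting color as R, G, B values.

R = 81 + 0.2 × (17 − 81) = 81 + 0.2 × -64 = 68.2 → 68
G = 74 + 0.2 × (223 − 74) = 74 + 0.2 × 149 = 103.8 → 104
B = 168 + 0.2 × (181 − 168) = 168 + 0.2 × 13 = 170.6 → 171

(68, 104, 171)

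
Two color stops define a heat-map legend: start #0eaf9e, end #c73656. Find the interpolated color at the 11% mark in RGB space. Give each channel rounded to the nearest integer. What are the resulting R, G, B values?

(34, 162, 150)

#0eaf9e → (14, 175, 158); #c73656 → (199, 54, 86).
11% corresponds to t = 0.11.
R = 14 + 0.11 × (199 − 14) = 14 + 0.11 × 185 = 34.35 → 34
G = 175 + 0.11 × (54 − 175) = 175 + 0.11 × -121 = 161.69 → 162
B = 158 + 0.11 × (86 − 158) = 158 + 0.11 × -72 = 150.08 → 150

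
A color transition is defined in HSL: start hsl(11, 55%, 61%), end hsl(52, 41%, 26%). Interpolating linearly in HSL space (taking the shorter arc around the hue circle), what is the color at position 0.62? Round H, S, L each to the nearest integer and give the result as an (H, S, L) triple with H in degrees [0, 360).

Hue arc: Δh = 52 − 11 = 41° (|Δh| ≤ 180, already the shorter path).
H = 11 + 0.62 × (41) = 36.42 → 36°
S = 55 + 0.62 × (41 − 55) = 46.32 → 46%
L = 61 + 0.62 × (26 − 61) = 39.3 → 39%

(36, 46, 39)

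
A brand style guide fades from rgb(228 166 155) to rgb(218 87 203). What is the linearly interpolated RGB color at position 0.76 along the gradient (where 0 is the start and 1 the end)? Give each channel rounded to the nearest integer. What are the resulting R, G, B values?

(220, 106, 191)

R = 228 + 0.76 × (218 − 228) = 228 + 0.76 × -10 = 220.4 → 220
G = 166 + 0.76 × (87 − 166) = 166 + 0.76 × -79 = 105.96 → 106
B = 155 + 0.76 × (203 − 155) = 155 + 0.76 × 48 = 191.48 → 191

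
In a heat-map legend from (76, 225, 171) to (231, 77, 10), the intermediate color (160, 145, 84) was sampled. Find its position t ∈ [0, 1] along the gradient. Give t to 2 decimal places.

Invert the lerp on the B channel (largest span, 161): t = (84 − 171) / (10 − 171) = -87/-161 = 0.54037.
Check on R: (160 − 76)/(231 − 76) = 0.5419 ✓

0.54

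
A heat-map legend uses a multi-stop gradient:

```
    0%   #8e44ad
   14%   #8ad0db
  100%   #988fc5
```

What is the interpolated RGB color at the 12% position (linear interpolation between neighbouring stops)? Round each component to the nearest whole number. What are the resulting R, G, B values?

(139, 188, 212)

12% lies between the 0% and 14% stops, so the local fraction is t = (12 − 0)/(14 − 0) = 12/14 ≈ 0.8571.
#8e44ad → (142, 68, 173); #8ad0db → (138, 208, 219).
R = 142 + 0.8571 × (138 − 142) = 138.572 → 139
G = 68 + 0.8571 × (208 − 68) = 187.994 → 188
B = 173 + 0.8571 × (219 − 173) = 212.427 → 212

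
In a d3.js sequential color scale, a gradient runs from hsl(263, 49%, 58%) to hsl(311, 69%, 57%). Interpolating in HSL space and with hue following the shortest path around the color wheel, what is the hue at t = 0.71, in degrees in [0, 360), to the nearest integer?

297

Hue arc: Δh = 311 − 263 = 48° (|Δh| ≤ 180, already the shorter path).
H = 263 + 0.71 × (48) = 297.08 → 297°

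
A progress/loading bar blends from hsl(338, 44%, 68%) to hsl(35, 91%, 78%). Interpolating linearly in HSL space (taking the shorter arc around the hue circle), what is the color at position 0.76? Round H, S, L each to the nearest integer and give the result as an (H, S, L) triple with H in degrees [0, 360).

Hue: 35 − 338 = -303°, but |-303| > 180 so the shorter arc goes the other way: Δh = -303 + 360 = 57°.
H = 338 + 0.76 × (57) = 381.32 → 381 → 381 mod 360 = 21°
S = 44 + 0.76 × (91 − 44) = 79.72 → 80%
L = 68 + 0.76 × (78 − 68) = 75.6 → 76%

(21, 80, 76)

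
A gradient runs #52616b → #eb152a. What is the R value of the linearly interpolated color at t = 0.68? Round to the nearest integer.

R₁ = 82 (from #52616b), R₂ = 235 (from #eb152a).
R = 82 + 0.68 × (235 − 82) = 186.04 → 186

186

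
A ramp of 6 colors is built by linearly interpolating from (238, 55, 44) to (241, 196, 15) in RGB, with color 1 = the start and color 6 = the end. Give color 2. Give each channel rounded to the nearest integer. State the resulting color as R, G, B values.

With 6 swatches and endpoints inclusive, swatch 2 sits at t = (2 − 1)/(6 − 1) = 1/5 ≈ 0.2.
R = 238 + 0.2 × (241 − 238) = 238.6 → 239
G = 55 + 0.2 × (196 − 55) = 83.2 → 83
B = 44 + 0.2 × (15 − 44) = 38.2 → 38

(239, 83, 38)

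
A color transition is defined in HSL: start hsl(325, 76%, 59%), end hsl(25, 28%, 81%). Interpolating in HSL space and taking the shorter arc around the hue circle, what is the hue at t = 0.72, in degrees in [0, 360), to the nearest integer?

Hue: 25 − 325 = -300°, but |-300| > 180 so the shorter arc goes the other way: Δh = -300 + 360 = 60°.
H = 325 + 0.72 × (60) = 368.2 → 368 → 368 mod 360 = 8°

8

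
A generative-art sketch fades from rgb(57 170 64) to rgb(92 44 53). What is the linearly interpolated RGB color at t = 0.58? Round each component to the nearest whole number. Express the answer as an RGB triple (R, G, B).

R = 57 + 0.58 × (92 − 57) = 57 + 0.58 × 35 = 77.3 → 77
G = 170 + 0.58 × (44 − 170) = 170 + 0.58 × -126 = 96.92 → 97
B = 64 + 0.58 × (53 − 64) = 64 + 0.58 × -11 = 57.62 → 58

(77, 97, 58)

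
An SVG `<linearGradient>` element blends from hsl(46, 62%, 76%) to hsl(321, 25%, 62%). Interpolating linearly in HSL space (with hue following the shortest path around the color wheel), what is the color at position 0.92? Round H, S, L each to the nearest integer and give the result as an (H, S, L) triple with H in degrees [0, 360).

Hue: 321 − 46 = 275°, but |275| > 180 so the shorter arc goes the other way: Δh = 275 − 360 = -85°.
H = 46 + 0.92 × (-85) = -32.2 → -32 → -32 mod 360 = 328°
S = 62 + 0.92 × (25 − 62) = 27.96 → 28%
L = 76 + 0.92 × (62 − 76) = 63.12 → 63%

(328, 28, 63)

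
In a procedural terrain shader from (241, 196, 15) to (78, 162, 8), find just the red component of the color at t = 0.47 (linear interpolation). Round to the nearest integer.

R = 241 + 0.47 × (78 − 241) = 164.39 → 164

164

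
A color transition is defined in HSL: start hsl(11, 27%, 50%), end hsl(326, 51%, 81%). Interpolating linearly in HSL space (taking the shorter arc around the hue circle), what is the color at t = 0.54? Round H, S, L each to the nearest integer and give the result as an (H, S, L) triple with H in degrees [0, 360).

Hue: 326 − 11 = 315°, but |315| > 180 so the shorter arc goes the other way: Δh = 315 − 360 = -45°.
H = 11 + 0.54 × (-45) = -13.3 → -13 → -13 mod 360 = 347°
S = 27 + 0.54 × (51 − 27) = 39.96 → 40%
L = 50 + 0.54 × (81 − 50) = 66.74 → 67%

(347, 40, 67)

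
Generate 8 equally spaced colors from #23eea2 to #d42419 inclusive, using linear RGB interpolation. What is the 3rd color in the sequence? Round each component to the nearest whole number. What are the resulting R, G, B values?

(86, 180, 123)

With 8 swatches and endpoints inclusive, swatch 3 sits at t = (3 − 1)/(8 − 1) = 2/7 ≈ 0.2857.
#23eea2 → (35, 238, 162); #d42419 → (212, 36, 25).
R = 35 + 0.2857 × (212 − 35) = 85.569 → 86
G = 238 + 0.2857 × (36 − 238) = 180.289 → 180
B = 162 + 0.2857 × (25 − 162) = 122.859 → 123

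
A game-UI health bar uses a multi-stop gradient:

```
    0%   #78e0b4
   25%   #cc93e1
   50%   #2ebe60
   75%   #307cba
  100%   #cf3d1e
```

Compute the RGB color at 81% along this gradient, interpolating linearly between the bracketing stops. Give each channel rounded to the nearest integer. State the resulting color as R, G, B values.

81% lies between the 75% and 100% stops, so the local fraction is t = (81 − 75)/(100 − 75) = 6/25 ≈ 0.24.
#307cba → (48, 124, 186); #cf3d1e → (207, 61, 30).
R = 48 + 0.24 × (207 − 48) = 86.16 → 86
G = 124 + 0.24 × (61 − 124) = 108.88 → 109
B = 186 + 0.24 × (30 − 186) = 148.56 → 149

(86, 109, 149)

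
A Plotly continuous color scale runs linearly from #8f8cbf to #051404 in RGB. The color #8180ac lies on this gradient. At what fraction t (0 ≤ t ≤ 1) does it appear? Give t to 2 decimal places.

Invert the lerp on the B channel (largest span, 187): t = (172 − 191) / (4 − 191) = -19/-187 = 0.1016.
Check on R: (129 − 143)/(5 − 143) = 0.1014 ✓

0.10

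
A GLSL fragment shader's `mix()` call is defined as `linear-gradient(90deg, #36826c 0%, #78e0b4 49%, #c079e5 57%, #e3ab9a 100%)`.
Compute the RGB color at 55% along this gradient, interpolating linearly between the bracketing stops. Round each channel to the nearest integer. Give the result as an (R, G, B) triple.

55% lies between the 49% and 57% stops, so the local fraction is t = (55 − 49)/(57 − 49) = 6/8 ≈ 0.75.
#78e0b4 → (120, 224, 180); #c079e5 → (192, 121, 229).
R = 120 + 0.75 × (192 − 120) = 174 → 174
G = 224 + 0.75 × (121 − 224) = 146.75 → 147
B = 180 + 0.75 × (229 − 180) = 216.75 → 217

(174, 147, 217)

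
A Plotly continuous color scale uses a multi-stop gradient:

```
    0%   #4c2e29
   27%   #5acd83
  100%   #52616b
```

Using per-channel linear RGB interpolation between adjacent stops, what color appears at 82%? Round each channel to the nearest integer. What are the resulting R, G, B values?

(84, 124, 113)

82% lies between the 27% and 100% stops, so the local fraction is t = (82 − 27)/(100 − 27) = 55/73 ≈ 0.7534.
#5acd83 → (90, 205, 131); #52616b → (82, 97, 107).
R = 90 + 0.7534 × (82 − 90) = 83.973 → 84
G = 205 + 0.7534 × (97 − 205) = 123.633 → 124
B = 131 + 0.7534 × (107 − 131) = 112.918 → 113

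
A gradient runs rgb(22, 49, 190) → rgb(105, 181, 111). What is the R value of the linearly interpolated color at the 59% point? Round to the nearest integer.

R = 22 + 0.59 × (105 − 22) = 70.97 → 71

71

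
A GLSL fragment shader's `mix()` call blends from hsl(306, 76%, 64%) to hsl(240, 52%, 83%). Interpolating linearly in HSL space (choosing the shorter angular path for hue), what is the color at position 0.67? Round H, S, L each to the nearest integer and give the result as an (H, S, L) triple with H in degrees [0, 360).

Hue arc: Δh = 240 − 306 = -66° (|Δh| ≤ 180, already the shorter path).
H = 306 + 0.67 × (-66) = 261.78 → 262°
S = 76 + 0.67 × (52 − 76) = 59.92 → 60%
L = 64 + 0.67 × (83 − 64) = 76.73 → 77%

(262, 60, 77)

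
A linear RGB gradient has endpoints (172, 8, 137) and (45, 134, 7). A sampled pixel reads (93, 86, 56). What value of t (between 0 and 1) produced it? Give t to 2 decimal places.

Invert the lerp on the B channel (largest span, 130): t = (56 − 137) / (7 − 137) = -81/-130 = 0.62308.
Check on R: (93 − 172)/(45 − 172) = 0.622 ✓

0.62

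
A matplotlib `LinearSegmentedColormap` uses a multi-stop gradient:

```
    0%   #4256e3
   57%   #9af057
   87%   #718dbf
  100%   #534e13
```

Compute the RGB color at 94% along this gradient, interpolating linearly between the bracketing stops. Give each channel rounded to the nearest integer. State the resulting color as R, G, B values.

(97, 107, 98)

94% lies between the 87% and 100% stops, so the local fraction is t = (94 − 87)/(100 − 87) = 7/13 ≈ 0.5385.
#718dbf → (113, 141, 191); #534e13 → (83, 78, 19).
R = 113 + 0.5385 × (83 − 113) = 96.845 → 97
G = 141 + 0.5385 × (78 − 141) = 107.075 → 107
B = 191 + 0.5385 × (19 − 191) = 98.378 → 98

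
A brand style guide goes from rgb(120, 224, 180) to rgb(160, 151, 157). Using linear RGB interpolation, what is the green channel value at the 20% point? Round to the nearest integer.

209

G = 224 + 0.2 × (151 − 224) = 209.4 → 209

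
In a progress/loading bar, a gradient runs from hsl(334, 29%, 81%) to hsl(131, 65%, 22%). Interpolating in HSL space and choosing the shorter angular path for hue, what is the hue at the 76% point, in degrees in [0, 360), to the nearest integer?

93

Hue: 131 − 334 = -203°, but |-203| > 180 so the shorter arc goes the other way: Δh = -203 + 360 = 157°.
H = 334 + 0.76 × (157) = 453.32 → 453 → 453 mod 360 = 93°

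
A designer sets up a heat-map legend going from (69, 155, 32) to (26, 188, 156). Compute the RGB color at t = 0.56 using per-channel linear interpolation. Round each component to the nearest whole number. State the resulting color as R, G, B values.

R = 69 + 0.56 × (26 − 69) = 69 + 0.56 × -43 = 44.92 → 45
G = 155 + 0.56 × (188 − 155) = 155 + 0.56 × 33 = 173.48 → 173
B = 32 + 0.56 × (156 − 32) = 32 + 0.56 × 124 = 101.44 → 101

(45, 173, 101)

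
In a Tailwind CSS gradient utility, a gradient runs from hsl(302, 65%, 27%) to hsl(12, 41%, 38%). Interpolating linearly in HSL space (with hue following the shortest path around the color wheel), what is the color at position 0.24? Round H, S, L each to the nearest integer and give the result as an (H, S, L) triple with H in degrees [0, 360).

(319, 59, 30)

Hue: 12 − 302 = -290°, but |-290| > 180 so the shorter arc goes the other way: Δh = -290 + 360 = 70°.
H = 302 + 0.24 × (70) = 318.8 → 319°
S = 65 + 0.24 × (41 − 65) = 59.24 → 59%
L = 27 + 0.24 × (38 − 27) = 29.64 → 30%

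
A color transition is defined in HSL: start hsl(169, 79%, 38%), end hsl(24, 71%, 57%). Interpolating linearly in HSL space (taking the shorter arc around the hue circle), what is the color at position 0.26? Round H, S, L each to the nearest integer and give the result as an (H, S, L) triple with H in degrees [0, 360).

Hue arc: Δh = 24 − 169 = -145° (|Δh| ≤ 180, already the shorter path).
H = 169 + 0.26 × (-145) = 131.3 → 131°
S = 79 + 0.26 × (71 − 79) = 76.92 → 77%
L = 38 + 0.26 × (57 − 38) = 42.94 → 43%

(131, 77, 43)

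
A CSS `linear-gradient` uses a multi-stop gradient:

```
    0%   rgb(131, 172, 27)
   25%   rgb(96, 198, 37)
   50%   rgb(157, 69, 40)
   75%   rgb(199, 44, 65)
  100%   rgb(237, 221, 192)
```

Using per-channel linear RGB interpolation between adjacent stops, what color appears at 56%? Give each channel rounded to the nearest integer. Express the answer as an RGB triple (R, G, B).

(167, 63, 46)

56% lies between the 50% and 75% stops, so the local fraction is t = (56 − 50)/(75 − 50) = 6/25 ≈ 0.24.
R = 157 + 0.24 × (199 − 157) = 167.08 → 167
G = 69 + 0.24 × (44 − 69) = 63 → 63
B = 40 + 0.24 × (65 − 40) = 46 → 46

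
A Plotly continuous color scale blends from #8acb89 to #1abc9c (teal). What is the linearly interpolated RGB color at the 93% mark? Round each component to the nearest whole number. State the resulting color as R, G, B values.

#8acb89 → (138, 203, 137); #1abc9c → (26, 188, 156).
93% corresponds to t = 0.93.
R = 138 + 0.93 × (26 − 138) = 138 + 0.93 × -112 = 33.84 → 34
G = 203 + 0.93 × (188 − 203) = 203 + 0.93 × -15 = 189.05 → 189
B = 137 + 0.93 × (156 − 137) = 137 + 0.93 × 19 = 154.67 → 155
So the blended color is (34, 189, 155), about #22bd9b.

(34, 189, 155)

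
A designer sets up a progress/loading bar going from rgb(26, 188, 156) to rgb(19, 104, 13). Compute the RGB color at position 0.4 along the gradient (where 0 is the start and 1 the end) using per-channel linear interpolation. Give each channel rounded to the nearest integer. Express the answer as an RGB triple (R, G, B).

(23, 154, 99)

R = 26 + 0.4 × (19 − 26) = 26 + 0.4 × -7 = 23.2 → 23
G = 188 + 0.4 × (104 − 188) = 188 + 0.4 × -84 = 154.4 → 154
B = 156 + 0.4 × (13 − 156) = 156 + 0.4 × -143 = 98.8 → 99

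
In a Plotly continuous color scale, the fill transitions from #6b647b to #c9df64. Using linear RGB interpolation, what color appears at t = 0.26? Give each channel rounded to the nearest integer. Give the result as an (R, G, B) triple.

#6b647b → (107, 100, 123); #c9df64 → (201, 223, 100).
R = 107 + 0.26 × (201 − 107) = 107 + 0.26 × 94 = 131.44 → 131
G = 100 + 0.26 × (223 − 100) = 100 + 0.26 × 123 = 131.98 → 132
B = 123 + 0.26 × (100 − 123) = 123 + 0.26 × -23 = 117.02 → 117

(131, 132, 117)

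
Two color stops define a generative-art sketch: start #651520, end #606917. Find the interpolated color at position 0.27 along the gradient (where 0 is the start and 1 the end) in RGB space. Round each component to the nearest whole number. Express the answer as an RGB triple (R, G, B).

#651520 → (101, 21, 32); #606917 → (96, 105, 23).
R = 101 + 0.27 × (96 − 101) = 101 + 0.27 × -5 = 99.65 → 100
G = 21 + 0.27 × (105 − 21) = 21 + 0.27 × 84 = 43.68 → 44
B = 32 + 0.27 × (23 − 32) = 32 + 0.27 × -9 = 29.57 → 30

(100, 44, 30)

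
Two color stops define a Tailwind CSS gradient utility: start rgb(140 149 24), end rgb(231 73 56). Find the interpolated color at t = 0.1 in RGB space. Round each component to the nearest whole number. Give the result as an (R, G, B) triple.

R = 140 + 0.1 × (231 − 140) = 140 + 0.1 × 91 = 149.1 → 149
G = 149 + 0.1 × (73 − 149) = 149 + 0.1 × -76 = 141.4 → 141
B = 24 + 0.1 × (56 − 24) = 24 + 0.1 × 32 = 27.2 → 27
So the blended color is (149, 141, 27), about #958d1b.

(149, 141, 27)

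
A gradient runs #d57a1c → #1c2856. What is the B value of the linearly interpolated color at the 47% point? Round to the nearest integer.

B₁ = 28 (from #d57a1c), B₂ = 86 (from #1c2856).
B = 28 + 0.47 × (86 − 28) = 55.26 → 55

55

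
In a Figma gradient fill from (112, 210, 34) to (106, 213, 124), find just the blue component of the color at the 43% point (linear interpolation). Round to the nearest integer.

B = 34 + 0.43 × (124 − 34) = 72.7 → 73

73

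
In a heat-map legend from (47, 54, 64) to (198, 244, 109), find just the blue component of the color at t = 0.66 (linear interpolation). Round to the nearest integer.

B = 64 + 0.66 × (109 − 64) = 93.7 → 94

94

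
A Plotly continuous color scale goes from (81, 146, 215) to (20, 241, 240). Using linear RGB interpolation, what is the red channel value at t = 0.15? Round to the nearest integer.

72

R = 81 + 0.15 × (20 − 81) = 71.85 → 72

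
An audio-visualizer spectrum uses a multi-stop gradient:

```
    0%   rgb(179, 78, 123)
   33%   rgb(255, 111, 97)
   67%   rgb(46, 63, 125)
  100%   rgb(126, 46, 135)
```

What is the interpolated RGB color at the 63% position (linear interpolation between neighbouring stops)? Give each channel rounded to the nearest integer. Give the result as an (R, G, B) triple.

(71, 69, 122)

63% lies between the 33% and 67% stops, so the local fraction is t = (63 − 33)/(67 − 33) = 30/34 ≈ 0.8824.
R = 255 + 0.8824 × (46 − 255) = 70.578 → 71
G = 111 + 0.8824 × (63 − 111) = 68.645 → 69
B = 97 + 0.8824 × (125 − 97) = 121.707 → 122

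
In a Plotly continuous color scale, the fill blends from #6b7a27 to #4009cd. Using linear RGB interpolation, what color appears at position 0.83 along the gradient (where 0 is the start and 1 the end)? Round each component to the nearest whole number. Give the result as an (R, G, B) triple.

(71, 28, 177)

#6b7a27 → (107, 122, 39); #4009cd → (64, 9, 205).
R = 107 + 0.83 × (64 − 107) = 107 + 0.83 × -43 = 71.31 → 71
G = 122 + 0.83 × (9 − 122) = 122 + 0.83 × -113 = 28.21 → 28
B = 39 + 0.83 × (205 − 39) = 39 + 0.83 × 166 = 176.78 → 177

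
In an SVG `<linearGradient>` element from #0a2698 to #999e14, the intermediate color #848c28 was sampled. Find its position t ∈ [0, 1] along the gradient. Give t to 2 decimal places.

Invert the lerp on the R channel (largest span, 143): t = (132 − 10) / (153 − 10) = 122/143 = 0.85315.
Check on G: (140 − 38)/(158 − 38) = 0.85 ✓

0.85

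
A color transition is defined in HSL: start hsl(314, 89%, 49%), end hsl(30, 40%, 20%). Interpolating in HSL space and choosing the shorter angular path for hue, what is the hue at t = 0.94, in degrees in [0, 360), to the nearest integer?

Hue: 30 − 314 = -284°, but |-284| > 180 so the shorter arc goes the other way: Δh = -284 + 360 = 76°.
H = 314 + 0.94 × (76) = 385.44 → 385 → 385 mod 360 = 25°

25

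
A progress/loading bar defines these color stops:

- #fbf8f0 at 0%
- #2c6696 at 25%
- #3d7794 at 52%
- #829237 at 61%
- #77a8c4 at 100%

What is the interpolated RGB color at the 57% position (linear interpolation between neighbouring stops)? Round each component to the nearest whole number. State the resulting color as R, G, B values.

57% lies between the 52% and 61% stops, so the local fraction is t = (57 − 52)/(61 − 52) = 5/9 ≈ 0.5556.
#3d7794 → (61, 119, 148); #829237 → (130, 146, 55).
R = 61 + 0.5556 × (130 − 61) = 99.336 → 99
G = 119 + 0.5556 × (146 − 119) = 134.001 → 134
B = 148 + 0.5556 × (55 − 148) = 96.329 → 96

(99, 134, 96)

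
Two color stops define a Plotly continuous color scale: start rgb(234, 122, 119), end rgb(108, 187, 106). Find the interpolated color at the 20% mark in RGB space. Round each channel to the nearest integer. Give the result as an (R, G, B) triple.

20% corresponds to t = 0.2.
R = 234 + 0.2 × (108 − 234) = 234 + 0.2 × -126 = 208.8 → 209
G = 122 + 0.2 × (187 − 122) = 122 + 0.2 × 65 = 135 → 135
B = 119 + 0.2 × (106 − 119) = 119 + 0.2 × -13 = 116.4 → 116
So the blended color is (209, 135, 116), about #d18774.

(209, 135, 116)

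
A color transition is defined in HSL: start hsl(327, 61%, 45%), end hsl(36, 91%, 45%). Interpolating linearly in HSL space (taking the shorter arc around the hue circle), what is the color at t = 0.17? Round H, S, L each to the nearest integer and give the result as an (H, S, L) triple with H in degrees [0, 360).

Hue: 36 − 327 = -291°, but |-291| > 180 so the shorter arc goes the other way: Δh = -291 + 360 = 69°.
H = 327 + 0.17 × (69) = 338.73 → 339°
S = 61 + 0.17 × (91 − 61) = 66.1 → 66%
L = 45 + 0.17 × (45 − 45) = 45 → 45%

(339, 66, 45)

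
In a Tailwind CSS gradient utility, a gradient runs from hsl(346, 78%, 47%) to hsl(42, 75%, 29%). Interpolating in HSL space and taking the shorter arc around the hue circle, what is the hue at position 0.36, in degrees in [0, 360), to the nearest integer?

6

Hue: 42 − 346 = -304°, but |-304| > 180 so the shorter arc goes the other way: Δh = -304 + 360 = 56°.
H = 346 + 0.36 × (56) = 366.16 → 366 → 366 mod 360 = 6°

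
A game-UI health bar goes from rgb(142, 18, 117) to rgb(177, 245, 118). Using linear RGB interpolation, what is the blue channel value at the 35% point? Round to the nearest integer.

117

B = 117 + 0.35 × (118 − 117) = 117.35 → 117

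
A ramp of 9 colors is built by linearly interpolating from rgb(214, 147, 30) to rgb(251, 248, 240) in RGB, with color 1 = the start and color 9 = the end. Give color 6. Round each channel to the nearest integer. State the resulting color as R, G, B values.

With 9 swatches and endpoints inclusive, swatch 6 sits at t = (6 − 1)/(9 − 1) = 5/8 ≈ 0.625.
R = 214 + 0.625 × (251 − 214) = 237.125 → 237
G = 147 + 0.625 × (248 − 147) = 210.125 → 210
B = 30 + 0.625 × (240 − 30) = 161.25 → 161

(237, 210, 161)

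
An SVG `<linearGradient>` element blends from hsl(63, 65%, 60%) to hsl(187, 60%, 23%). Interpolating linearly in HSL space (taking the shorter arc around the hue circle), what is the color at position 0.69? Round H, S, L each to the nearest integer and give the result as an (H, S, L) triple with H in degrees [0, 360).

(149, 62, 34)

Hue arc: Δh = 187 − 63 = 124° (|Δh| ≤ 180, already the shorter path).
H = 63 + 0.69 × (124) = 148.56 → 149°
S = 65 + 0.69 × (60 − 65) = 61.55 → 62%
L = 60 + 0.69 × (23 − 60) = 34.47 → 34%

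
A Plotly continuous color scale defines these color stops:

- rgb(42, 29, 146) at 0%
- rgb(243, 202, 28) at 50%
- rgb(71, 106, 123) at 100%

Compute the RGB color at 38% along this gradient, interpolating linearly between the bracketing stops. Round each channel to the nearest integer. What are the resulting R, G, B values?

38% lies between the 0% and 50% stops, so the local fraction is t = (38 − 0)/(50 − 0) = 38/50 ≈ 0.76.
R = 42 + 0.76 × (243 − 42) = 194.76 → 195
G = 29 + 0.76 × (202 − 29) = 160.48 → 160
B = 146 + 0.76 × (28 − 146) = 56.32 → 56

(195, 160, 56)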